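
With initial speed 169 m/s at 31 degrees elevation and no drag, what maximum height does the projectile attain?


H = (v0*sin(theta))^2 / (2g) = (169*sin(31°))^2 / (2*9.81) = 386.1 m

386.1 m


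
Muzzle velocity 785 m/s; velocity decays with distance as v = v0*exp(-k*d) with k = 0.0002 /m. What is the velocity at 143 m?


v = v0*exp(-k*d) = 785*exp(-0.0002*143) = 762.9 m/s

762.9 m/s


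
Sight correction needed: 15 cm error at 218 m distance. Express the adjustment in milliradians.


1 mrad subtends 1 cm per 10 m of range, so adj = error_cm / (dist_m / 10) = 15 / (218/10) = 0.6881 mrad

0.6881 mrad


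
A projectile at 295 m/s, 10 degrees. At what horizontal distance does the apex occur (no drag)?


R = v0^2*sin(2*theta)/g = 295^2*sin(2*10°)/9.81 = 3034.08 m
apex_dist = R/2 = 3034.08/2 = 1517 m

1517 m


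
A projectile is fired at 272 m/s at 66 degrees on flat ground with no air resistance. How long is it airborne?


T = 2*v0*sin(theta)/g = 2*272*sin(66°)/9.81 = 50.66 s

50.66 s


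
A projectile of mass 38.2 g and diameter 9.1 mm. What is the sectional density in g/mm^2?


SD = m/d^2 = 38.2/9.1^2 = 0.4613 g/mm^2

0.4613 g/mm^2


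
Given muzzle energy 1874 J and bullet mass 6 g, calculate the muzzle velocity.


v = sqrt(2*E/m) = sqrt(2*1874/0.006) = 790.4 m/s

790.4 m/s


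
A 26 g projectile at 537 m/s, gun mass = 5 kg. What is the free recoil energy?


v_r = m_p*v_p/m_gun = 0.026*537/5 = 2.7924 m/s, E_r = 0.5*m_gun*v_r^2 = 0.5*5*2.7924^2 = 19.49 J

19.49 J


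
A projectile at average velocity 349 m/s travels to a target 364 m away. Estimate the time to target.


t = d/v = 364/349 = 1.043 s

1.043 s


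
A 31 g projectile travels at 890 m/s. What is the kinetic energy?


E = 0.5*m*v^2 = 0.5*0.031*890^2 = 12278 J

12278 J


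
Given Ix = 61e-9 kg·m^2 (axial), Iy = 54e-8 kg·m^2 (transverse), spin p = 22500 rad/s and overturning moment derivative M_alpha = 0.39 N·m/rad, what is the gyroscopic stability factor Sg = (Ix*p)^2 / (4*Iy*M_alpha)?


Sg = Ix^2 * p^2 / (4 * Iy * M_alpha) = (61e-9)^2 * 22500^2 / (4 * 54e-8 * 0.39) = 2.236

2.236


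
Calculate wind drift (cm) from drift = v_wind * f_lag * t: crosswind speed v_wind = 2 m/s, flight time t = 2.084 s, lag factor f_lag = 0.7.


drift = v_wind * lag * t = 2 * 0.7 * 2.084 = 2.9176 m ≈ 291.8 cm

291.8 cm


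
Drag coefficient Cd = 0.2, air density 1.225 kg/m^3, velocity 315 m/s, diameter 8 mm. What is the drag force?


A = pi*(d/2)^2 = pi*(8/2000)^2 = 5.02655e-05 m^2
Fd = 0.5*Cd*rho*A*v^2 = 0.5*0.2*1.225*5.02655e-05*315^2 = 0.611 N

0.611 N


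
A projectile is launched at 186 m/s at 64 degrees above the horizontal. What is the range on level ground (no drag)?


R = v0^2 * sin(2*theta) / g = 186^2 * sin(2*64°) / 9.81 = 2779 m

2779 m


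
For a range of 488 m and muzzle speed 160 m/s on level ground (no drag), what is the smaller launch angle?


sin(2*theta) = R*g/v0^2 = 488*9.81/160^2 = 0.187003, theta = arcsin(0.187003)/2 = 5.389°

5.389 degrees


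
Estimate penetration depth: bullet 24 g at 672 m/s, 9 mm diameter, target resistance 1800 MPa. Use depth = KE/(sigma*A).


A = pi*(d/2)^2 = pi*(9/2)^2 = 63.6173 mm^2
E = 0.5*m*v^2 = 0.5*0.024*672^2 = 5419.01 J
depth = E/(sigma*A) = 5419.01 J / (1800 MPa * 63.6173 mm^2) = 5419.01/(1800 * 63.6173) m = 0.047323 m ≈ 47.32 mm

47.32 mm


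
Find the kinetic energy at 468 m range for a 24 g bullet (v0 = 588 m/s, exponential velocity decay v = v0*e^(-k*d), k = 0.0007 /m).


v = v0*exp(-k*d) = 588*exp(-0.0007*468) = 423.743 m/s
E = 0.5*m*v^2 = 0.5*0.024*423.743^2 = 2155 J

2155 J


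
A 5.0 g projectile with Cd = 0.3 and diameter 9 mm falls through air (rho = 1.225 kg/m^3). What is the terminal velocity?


A = pi*(d/2)^2 = pi*(9/2000)^2 = 6.36173e-05 m^2
vt = sqrt(2mg/(Cd*rho*A)) = sqrt(2*0.005*9.81/(0.3 * 1.225 * 6.36173e-05)) = 64.78 m/s

64.78 m/s


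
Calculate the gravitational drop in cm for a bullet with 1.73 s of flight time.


drop = 0.5*g*t^2 = 0.5*9.81*1.73^2 = 14.6802 m ≈ 1468 cm

1468 cm


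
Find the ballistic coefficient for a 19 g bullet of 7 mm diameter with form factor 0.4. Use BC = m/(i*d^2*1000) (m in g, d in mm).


BC = m/(i*d^2*1000) = 19/(0.4 * 7^2 * 1000) = 0.0009694

0.0009694


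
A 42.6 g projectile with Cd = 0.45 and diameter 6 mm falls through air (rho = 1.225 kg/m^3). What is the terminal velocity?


A = pi*(d/2)^2 = pi*(6/2000)^2 = 2.82743e-05 m^2
vt = sqrt(2mg/(Cd*rho*A)) = sqrt(2*0.0426*9.81/(0.45 * 1.225 * 2.82743e-05)) = 231.6 m/s

231.6 m/s


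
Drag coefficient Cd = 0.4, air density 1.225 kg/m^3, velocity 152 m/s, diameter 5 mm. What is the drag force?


A = pi*(d/2)^2 = pi*(5/2000)^2 = 1.96350e-05 m^2
Fd = 0.5*Cd*rho*A*v^2 = 0.5*0.4*1.225*1.96350e-05*152^2 = 0.1111 N

0.1111 N


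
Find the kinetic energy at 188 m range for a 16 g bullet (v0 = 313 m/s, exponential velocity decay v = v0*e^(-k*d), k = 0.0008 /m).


v = v0*exp(-k*d) = 313*exp(-0.0008*188) = 269.294 m/s
E = 0.5*m*v^2 = 0.5*0.016*269.294^2 = 580.2 J

580.2 J


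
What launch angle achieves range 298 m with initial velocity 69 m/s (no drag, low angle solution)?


sin(2*theta) = R*g/v0^2 = 298*9.81/69^2 = 0.614026, theta = arcsin(0.614026)/2 = 18.94°

18.94 degrees


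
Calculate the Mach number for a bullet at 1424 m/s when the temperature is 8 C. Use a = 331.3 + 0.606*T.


a = 331.3 + 0.606*(8) = 336.148 m/s
M = v/a = 1424/336.148 = 4.236

4.236


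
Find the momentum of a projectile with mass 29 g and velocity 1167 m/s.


p = m*v = 0.029*1167 = 33.84 kg·m/s

33.84 kg·m/s


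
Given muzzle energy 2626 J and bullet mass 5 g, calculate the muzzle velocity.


v = sqrt(2*E/m) = sqrt(2*2626/0.005) = 1025 m/s

1025 m/s


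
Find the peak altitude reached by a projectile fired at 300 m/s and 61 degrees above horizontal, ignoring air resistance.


H = (v0*sin(theta))^2 / (2g) = (300*sin(61°))^2 / (2*9.81) = 3509 m

3509 m


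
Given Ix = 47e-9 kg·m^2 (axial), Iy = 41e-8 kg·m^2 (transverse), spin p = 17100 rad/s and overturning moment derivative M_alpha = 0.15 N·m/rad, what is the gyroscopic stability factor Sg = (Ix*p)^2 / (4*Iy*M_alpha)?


Sg = Ix^2 * p^2 / (4 * Iy * M_alpha) = (47e-9)^2 * 17100^2 / (4 * 41e-8 * 0.15) = 2.626

2.626


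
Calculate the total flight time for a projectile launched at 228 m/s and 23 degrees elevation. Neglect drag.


T = 2*v0*sin(theta)/g = 2*228*sin(23°)/9.81 = 18.16 s

18.16 s


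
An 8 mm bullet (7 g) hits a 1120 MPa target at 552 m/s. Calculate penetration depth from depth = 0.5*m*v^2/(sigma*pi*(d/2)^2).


A = pi*(d/2)^2 = pi*(8/2)^2 = 50.2655 mm^2
E = 0.5*m*v^2 = 0.5*0.007*552^2 = 1066.46 J
depth = E/(sigma*A) = 1066.46 J / (1120 MPa * 50.2655 mm^2) = 1066.46/(1120 * 50.2655) m = 0.0189434 m ≈ 18.94 mm

18.94 mm


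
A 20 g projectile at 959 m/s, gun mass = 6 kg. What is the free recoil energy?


v_r = m_p*v_p/m_gun = 0.02*959/6 = 3.19667 m/s, E_r = 0.5*m_gun*v_r^2 = 0.5*6*3.19667^2 = 30.66 J

30.66 J


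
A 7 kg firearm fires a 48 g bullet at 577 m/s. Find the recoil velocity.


v_recoil = m_p * v_p / m_gun = 0.048 * 577 / 7 = 3.957 m/s

3.957 m/s


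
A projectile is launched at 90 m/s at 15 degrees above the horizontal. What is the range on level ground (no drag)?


R = v0^2 * sin(2*theta) / g = 90^2 * sin(2*15°) / 9.81 = 412.8 m

412.8 m


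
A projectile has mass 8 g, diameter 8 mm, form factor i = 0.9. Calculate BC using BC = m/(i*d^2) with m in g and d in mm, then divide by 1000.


BC = m/(i*d^2*1000) = 8/(0.9 * 8^2 * 1000) = 0.0001389

0.0001389


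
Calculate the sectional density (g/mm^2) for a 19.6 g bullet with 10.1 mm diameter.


SD = m/d^2 = 19.6/10.1^2 = 0.1921 g/mm^2

0.1921 g/mm^2


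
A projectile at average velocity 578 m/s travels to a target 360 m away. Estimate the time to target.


t = d/v = 360/578 = 0.6228 s

0.6228 s


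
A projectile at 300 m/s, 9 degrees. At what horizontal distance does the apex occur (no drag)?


R = v0^2*sin(2*theta)/g = 300^2*sin(2*9°)/9.81 = 2835.02 m
apex_dist = R/2 = 2835.02/2 = 1418 m

1418 m


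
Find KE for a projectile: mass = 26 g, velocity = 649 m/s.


E = 0.5*m*v^2 = 0.5*0.026*649^2 = 5476 J

5476 J


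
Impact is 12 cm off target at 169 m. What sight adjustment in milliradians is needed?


1 mrad subtends 1 cm per 10 m of range, so adj = error_cm / (dist_m / 10) = 12 / (169/10) = 0.7101 mrad

0.7101 mrad


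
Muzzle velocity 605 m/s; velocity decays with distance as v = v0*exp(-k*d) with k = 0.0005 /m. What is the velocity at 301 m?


v = v0*exp(-k*d) = 605*exp(-0.0005*301) = 520.5 m/s

520.5 m/s


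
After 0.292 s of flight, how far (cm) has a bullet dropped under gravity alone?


drop = 0.5*g*t^2 = 0.5*9.81*0.292^2 = 0.41822 m ≈ 41.82 cm

41.82 cm


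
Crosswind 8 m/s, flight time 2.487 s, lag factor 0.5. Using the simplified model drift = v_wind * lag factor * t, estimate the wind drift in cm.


drift = v_wind * lag * t = 8 * 0.5 * 2.487 = 9.948 m ≈ 994.8 cm

994.8 cm


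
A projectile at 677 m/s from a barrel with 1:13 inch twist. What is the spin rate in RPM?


twist_m = 13*0.0254 = 0.3302 m
spin = v/twist = 677/0.3302 = 2050.273 rev/s
RPM = spin*60 = 2050.273*60 ≈ 123016 RPM

123016 RPM


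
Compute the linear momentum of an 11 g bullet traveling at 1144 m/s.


p = m*v = 0.011*1144 = 12.58 kg·m/s

12.58 kg·m/s


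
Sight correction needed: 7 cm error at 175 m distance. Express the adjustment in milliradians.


1 mrad subtends 1 cm per 10 m of range, so adj = error_cm / (dist_m / 10) = 7 / (175/10) = 0.4 mrad

0.4 mrad


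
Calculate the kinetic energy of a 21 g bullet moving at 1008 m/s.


E = 0.5*m*v^2 = 0.5*0.021*1008^2 = 10669 J

10669 J


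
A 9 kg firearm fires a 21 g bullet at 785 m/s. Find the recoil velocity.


v_recoil = m_p * v_p / m_gun = 0.021 * 785 / 9 = 1.832 m/s

1.832 m/s


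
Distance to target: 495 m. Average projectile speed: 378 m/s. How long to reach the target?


t = d/v = 495/378 = 1.31 s

1.31 s


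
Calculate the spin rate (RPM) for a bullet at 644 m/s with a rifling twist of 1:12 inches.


twist_m = 12*0.0254 = 0.3048 m
spin = v/twist = 644/0.3048 = 2112.861 rev/s
RPM = spin*60 = 2112.861*60 ≈ 126772 RPM

126772 RPM


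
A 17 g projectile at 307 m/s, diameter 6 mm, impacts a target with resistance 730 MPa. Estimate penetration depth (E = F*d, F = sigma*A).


A = pi*(d/2)^2 = pi*(6/2)^2 = 28.2743 mm^2
E = 0.5*m*v^2 = 0.5*0.017*307^2 = 801.117 J
depth = E/(sigma*A) = 801.117 J / (730 MPa * 28.2743 mm^2) = 801.117/(730 * 28.2743) m = 0.0388133 m ≈ 38.81 mm

38.81 mm


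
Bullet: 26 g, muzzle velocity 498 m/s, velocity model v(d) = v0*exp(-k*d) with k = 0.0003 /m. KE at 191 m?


v = v0*exp(-k*d) = 498*exp(-0.0003*191) = 470.267 m/s
E = 0.5*m*v^2 = 0.5*0.026*470.267^2 = 2875 J

2875 J


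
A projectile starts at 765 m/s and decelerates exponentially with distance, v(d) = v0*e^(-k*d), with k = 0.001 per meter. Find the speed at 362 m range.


v = v0*exp(-k*d) = 765*exp(-0.001*362) = 532.7 m/s

532.7 m/s


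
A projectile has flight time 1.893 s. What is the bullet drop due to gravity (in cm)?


drop = 0.5*g*t^2 = 0.5*9.81*1.893^2 = 17.5768 m ≈ 1758 cm

1758 cm


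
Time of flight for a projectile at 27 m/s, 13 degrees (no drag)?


T = 2*v0*sin(theta)/g = 2*27*sin(13°)/9.81 = 1.238 s

1.238 s


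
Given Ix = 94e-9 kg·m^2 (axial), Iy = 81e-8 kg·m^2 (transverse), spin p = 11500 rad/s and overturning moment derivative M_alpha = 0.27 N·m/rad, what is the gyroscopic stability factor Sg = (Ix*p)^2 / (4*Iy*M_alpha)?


Sg = Ix^2 * p^2 / (4 * Iy * M_alpha) = (94e-9)^2 * 11500^2 / (4 * 81e-8 * 0.27) = 1.336

1.336


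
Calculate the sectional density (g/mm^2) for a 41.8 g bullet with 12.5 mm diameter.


SD = m/d^2 = 41.8/12.5^2 = 0.2675 g/mm^2

0.2675 g/mm^2


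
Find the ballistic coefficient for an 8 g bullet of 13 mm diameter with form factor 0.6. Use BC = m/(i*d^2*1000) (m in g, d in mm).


BC = m/(i*d^2*1000) = 8/(0.6 * 13^2 * 1000) = 7.89e-05

7.89e-05


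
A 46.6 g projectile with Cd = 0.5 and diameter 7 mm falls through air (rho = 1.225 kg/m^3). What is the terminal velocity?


A = pi*(d/2)^2 = pi*(7/2000)^2 = 3.84845e-05 m^2
vt = sqrt(2mg/(Cd*rho*A)) = sqrt(2*0.0466*9.81/(0.5 * 1.225 * 3.84845e-05)) = 196.9 m/s

196.9 m/s


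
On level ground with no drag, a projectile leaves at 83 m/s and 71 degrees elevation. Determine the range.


R = v0^2 * sin(2*theta) / g = 83^2 * sin(2*71°) / 9.81 = 432.3 m

432.3 m


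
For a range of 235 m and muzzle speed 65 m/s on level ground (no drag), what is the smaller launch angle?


sin(2*theta) = R*g/v0^2 = 235*9.81/65^2 = 0.545645, theta = arcsin(0.545645)/2 = 16.53°

16.53 degrees


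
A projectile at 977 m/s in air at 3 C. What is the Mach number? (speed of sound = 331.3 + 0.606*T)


a = 331.3 + 0.606*(3) = 333.118 m/s
M = v/a = 977/333.118 = 2.933

2.933


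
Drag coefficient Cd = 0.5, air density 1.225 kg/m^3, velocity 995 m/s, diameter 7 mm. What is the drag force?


A = pi*(d/2)^2 = pi*(7/2000)^2 = 3.84845e-05 m^2
Fd = 0.5*Cd*rho*A*v^2 = 0.5*0.5*1.225*3.84845e-05*995^2 = 11.67 N

11.67 N


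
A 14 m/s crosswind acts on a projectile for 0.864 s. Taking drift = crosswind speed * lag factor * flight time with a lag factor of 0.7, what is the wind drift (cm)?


drift = v_wind * lag * t = 14 * 0.7 * 0.864 = 8.4672 m ≈ 846.7 cm

846.7 cm


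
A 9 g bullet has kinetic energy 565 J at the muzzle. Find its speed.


v = sqrt(2*E/m) = sqrt(2*565/0.009) = 354.3 m/s

354.3 m/s


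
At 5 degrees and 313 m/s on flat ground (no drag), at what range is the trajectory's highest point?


R = v0^2*sin(2*theta)/g = 313^2*sin(2*5°)/9.81 = 1734.16 m
apex_dist = R/2 = 1734.16/2 = 867.1 m

867.1 m


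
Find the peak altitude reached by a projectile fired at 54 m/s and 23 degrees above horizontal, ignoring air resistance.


H = (v0*sin(theta))^2 / (2g) = (54*sin(23°))^2 / (2*9.81) = 22.69 m

22.69 m


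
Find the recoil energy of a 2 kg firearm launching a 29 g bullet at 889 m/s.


v_r = m_p*v_p/m_gun = 0.029*889/2 = 12.8905 m/s, E_r = 0.5*m_gun*v_r^2 = 0.5*2*12.8905^2 = 166.2 J

166.2 J


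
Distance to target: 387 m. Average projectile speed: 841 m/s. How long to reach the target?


t = d/v = 387/841 = 0.4602 s

0.4602 s


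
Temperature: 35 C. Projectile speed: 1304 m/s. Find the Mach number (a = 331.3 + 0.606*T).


a = 331.3 + 0.606*(35) = 352.51 m/s
M = v/a = 1304/352.51 = 3.699

3.699


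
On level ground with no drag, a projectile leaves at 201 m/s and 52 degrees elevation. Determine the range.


R = v0^2 * sin(2*theta) / g = 201^2 * sin(2*52°) / 9.81 = 3996 m

3996 m


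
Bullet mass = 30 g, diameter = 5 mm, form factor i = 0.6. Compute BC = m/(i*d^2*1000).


BC = m/(i*d^2*1000) = 30/(0.6 * 5^2 * 1000) = 0.002

0.002


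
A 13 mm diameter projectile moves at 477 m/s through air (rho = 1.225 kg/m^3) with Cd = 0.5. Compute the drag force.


A = pi*(d/2)^2 = pi*(13/2000)^2 = 1.32732e-04 m^2
Fd = 0.5*Cd*rho*A*v^2 = 0.5*0.5*1.225*1.32732e-04*477^2 = 9.249 N

9.249 N


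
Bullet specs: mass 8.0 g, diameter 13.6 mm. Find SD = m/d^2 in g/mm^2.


SD = m/d^2 = 8.0/13.6^2 = 0.04325 g/mm^2

0.04325 g/mm^2


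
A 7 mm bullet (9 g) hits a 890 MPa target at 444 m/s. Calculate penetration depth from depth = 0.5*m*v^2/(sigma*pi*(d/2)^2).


A = pi*(d/2)^2 = pi*(7/2)^2 = 38.4845 mm^2
E = 0.5*m*v^2 = 0.5*0.009*444^2 = 887.112 J
depth = E/(sigma*A) = 887.112 J / (890 MPa * 38.4845 mm^2) = 887.112/(890 * 38.4845) m = 0.0259002 m ≈ 25.9 mm

25.9 mm


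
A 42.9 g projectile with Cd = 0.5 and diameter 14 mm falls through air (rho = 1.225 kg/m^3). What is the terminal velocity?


A = pi*(d/2)^2 = pi*(14/2000)^2 = 1.53938e-04 m^2
vt = sqrt(2mg/(Cd*rho*A)) = sqrt(2*0.0429*9.81/(0.5 * 1.225 * 1.53938e-04)) = 94.48 m/s

94.48 m/s


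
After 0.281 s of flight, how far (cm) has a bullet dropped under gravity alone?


drop = 0.5*g*t^2 = 0.5*9.81*0.281^2 = 0.387304 m ≈ 38.73 cm

38.73 cm


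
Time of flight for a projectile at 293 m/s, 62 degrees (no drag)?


T = 2*v0*sin(theta)/g = 2*293*sin(62°)/9.81 = 52.74 s

52.74 s


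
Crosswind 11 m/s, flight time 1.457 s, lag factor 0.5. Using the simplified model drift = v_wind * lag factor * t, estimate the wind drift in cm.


drift = v_wind * lag * t = 11 * 0.5 * 1.457 = 8.0135 m ≈ 801.4 cm

801.4 cm


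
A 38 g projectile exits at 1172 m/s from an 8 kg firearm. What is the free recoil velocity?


v_recoil = m_p * v_p / m_gun = 0.038 * 1172 / 8 = 5.567 m/s

5.567 m/s


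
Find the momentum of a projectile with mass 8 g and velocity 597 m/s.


p = m*v = 0.008*597 = 4.776 kg·m/s

4.776 kg·m/s


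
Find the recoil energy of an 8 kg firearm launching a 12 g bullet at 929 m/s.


v_r = m_p*v_p/m_gun = 0.012*929/8 = 1.3935 m/s, E_r = 0.5*m_gun*v_r^2 = 0.5*8*1.3935^2 = 7.767 J

7.767 J


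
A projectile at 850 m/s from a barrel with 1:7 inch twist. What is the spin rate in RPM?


twist_m = 7*0.0254 = 0.1778 m
spin = v/twist = 850/0.1778 = 4780.652 rev/s
RPM = spin*60 = 4780.652*60 ≈ 286839 RPM

286839 RPM


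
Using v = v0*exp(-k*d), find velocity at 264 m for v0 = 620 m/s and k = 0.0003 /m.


v = v0*exp(-k*d) = 620*exp(-0.0003*264) = 572.8 m/s

572.8 m/s


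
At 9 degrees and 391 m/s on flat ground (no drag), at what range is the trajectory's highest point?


R = v0^2*sin(2*theta)/g = 391^2*sin(2*9°)/9.81 = 4815.78 m
apex_dist = R/2 = 4815.78/2 = 2408 m

2408 m


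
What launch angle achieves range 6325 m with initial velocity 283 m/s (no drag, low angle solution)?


sin(2*theta) = R*g/v0^2 = 6325*9.81/283^2 = 0.774741, theta = arcsin(0.774741)/2 = 25.39°

25.39 degrees


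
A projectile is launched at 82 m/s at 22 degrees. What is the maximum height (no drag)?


H = (v0*sin(theta))^2 / (2g) = (82*sin(22°))^2 / (2*9.81) = 48.09 m

48.09 m


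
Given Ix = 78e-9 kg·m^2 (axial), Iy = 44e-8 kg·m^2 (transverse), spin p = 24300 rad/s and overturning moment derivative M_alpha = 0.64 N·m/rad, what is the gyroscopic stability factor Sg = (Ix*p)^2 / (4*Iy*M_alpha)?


Sg = Ix^2 * p^2 / (4 * Iy * M_alpha) = (78e-9)^2 * 24300^2 / (4 * 44e-8 * 0.64) = 3.189

3.189


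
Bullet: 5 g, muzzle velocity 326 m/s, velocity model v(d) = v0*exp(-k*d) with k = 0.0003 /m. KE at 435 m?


v = v0*exp(-k*d) = 326*exp(-0.0003*435) = 286.116 m/s
E = 0.5*m*v^2 = 0.5*0.005*286.116^2 = 204.7 J

204.7 J


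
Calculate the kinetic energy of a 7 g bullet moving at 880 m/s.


E = 0.5*m*v^2 = 0.5*0.007*880^2 = 2710 J

2710 J


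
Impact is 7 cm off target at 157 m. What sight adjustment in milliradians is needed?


1 mrad subtends 1 cm per 10 m of range, so adj = error_cm / (dist_m / 10) = 7 / (157/10) = 0.4459 mrad

0.4459 mrad


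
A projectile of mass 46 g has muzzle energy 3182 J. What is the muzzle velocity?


v = sqrt(2*E/m) = sqrt(2*3182/0.046) = 372 m/s

372 m/s


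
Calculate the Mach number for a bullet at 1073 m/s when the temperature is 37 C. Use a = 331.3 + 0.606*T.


a = 331.3 + 0.606*(37) = 353.722 m/s
M = v/a = 1073/353.722 = 3.033

3.033


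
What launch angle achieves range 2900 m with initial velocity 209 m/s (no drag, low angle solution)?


sin(2*theta) = R*g/v0^2 = 2900*9.81/209^2 = 0.65129, theta = arcsin(0.65129)/2 = 20.32°

20.32 degrees


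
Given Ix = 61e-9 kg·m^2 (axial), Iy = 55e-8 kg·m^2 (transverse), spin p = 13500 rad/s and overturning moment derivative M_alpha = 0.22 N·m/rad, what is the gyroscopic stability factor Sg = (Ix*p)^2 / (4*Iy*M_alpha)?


Sg = Ix^2 * p^2 / (4 * Iy * M_alpha) = (61e-9)^2 * 13500^2 / (4 * 55e-8 * 0.22) = 1.401

1.401


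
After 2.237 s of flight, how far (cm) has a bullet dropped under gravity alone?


drop = 0.5*g*t^2 = 0.5*9.81*2.237^2 = 24.5454 m ≈ 2455 cm

2455 cm


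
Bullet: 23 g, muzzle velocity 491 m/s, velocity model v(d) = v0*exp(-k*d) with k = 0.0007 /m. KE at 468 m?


v = v0*exp(-k*d) = 491*exp(-0.0007*468) = 353.84 m/s
E = 0.5*m*v^2 = 0.5*0.023*353.84^2 = 1440 J

1440 J


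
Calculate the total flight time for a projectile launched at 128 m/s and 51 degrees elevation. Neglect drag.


T = 2*v0*sin(theta)/g = 2*128*sin(51°)/9.81 = 20.28 s

20.28 s


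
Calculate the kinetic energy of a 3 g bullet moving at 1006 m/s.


E = 0.5*m*v^2 = 0.5*0.003*1006^2 = 1518 J

1518 J


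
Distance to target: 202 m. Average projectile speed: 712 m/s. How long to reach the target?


t = d/v = 202/712 = 0.2837 s

0.2837 s


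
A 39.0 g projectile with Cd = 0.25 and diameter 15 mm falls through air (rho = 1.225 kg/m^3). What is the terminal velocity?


A = pi*(d/2)^2 = pi*(15/2000)^2 = 1.76715e-04 m^2
vt = sqrt(2mg/(Cd*rho*A)) = sqrt(2*0.039*9.81/(0.25 * 1.225 * 1.76715e-04)) = 118.9 m/s

118.9 m/s


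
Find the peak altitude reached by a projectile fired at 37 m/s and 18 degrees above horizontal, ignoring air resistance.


H = (v0*sin(theta))^2 / (2g) = (37*sin(18°))^2 / (2*9.81) = 6.663 m

6.663 m


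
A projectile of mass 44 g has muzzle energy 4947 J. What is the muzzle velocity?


v = sqrt(2*E/m) = sqrt(2*4947/0.044) = 474.2 m/s

474.2 m/s


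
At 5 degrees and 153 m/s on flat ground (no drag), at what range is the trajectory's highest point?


R = v0^2*sin(2*theta)/g = 153^2*sin(2*5°)/9.81 = 414.366 m
apex_dist = R/2 = 414.366/2 = 207.2 m

207.2 m


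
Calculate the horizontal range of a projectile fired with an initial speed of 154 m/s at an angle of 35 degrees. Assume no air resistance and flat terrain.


R = v0^2 * sin(2*theta) / g = 154^2 * sin(2*35°) / 9.81 = 2272 m

2272 m


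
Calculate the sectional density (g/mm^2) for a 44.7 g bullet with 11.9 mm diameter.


SD = m/d^2 = 44.7/11.9^2 = 0.3157 g/mm^2

0.3157 g/mm^2


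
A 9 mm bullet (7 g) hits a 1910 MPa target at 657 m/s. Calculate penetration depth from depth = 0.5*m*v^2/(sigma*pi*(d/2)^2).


A = pi*(d/2)^2 = pi*(9/2)^2 = 63.6173 mm^2
E = 0.5*m*v^2 = 0.5*0.007*657^2 = 1510.77 J
depth = E/(sigma*A) = 1510.77 J / (1910 MPa * 63.6173 mm^2) = 1510.77/(1910 * 63.6173) m = 0.0124334 m ≈ 12.43 mm

12.43 mm


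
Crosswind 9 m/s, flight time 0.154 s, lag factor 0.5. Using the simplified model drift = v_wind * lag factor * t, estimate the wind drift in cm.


drift = v_wind * lag * t = 9 * 0.5 * 0.154 = 0.693 m ≈ 69.3 cm

69.3 cm


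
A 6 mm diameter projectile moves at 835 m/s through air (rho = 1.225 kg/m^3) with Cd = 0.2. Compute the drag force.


A = pi*(d/2)^2 = pi*(6/2000)^2 = 2.82743e-05 m^2
Fd = 0.5*Cd*rho*A*v^2 = 0.5*0.2*1.225*2.82743e-05*835^2 = 2.415 N

2.415 N


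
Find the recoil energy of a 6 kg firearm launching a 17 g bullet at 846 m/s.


v_r = m_p*v_p/m_gun = 0.017*846/6 = 2.397 m/s, E_r = 0.5*m_gun*v_r^2 = 0.5*6*2.397^2 = 17.24 J

17.24 J


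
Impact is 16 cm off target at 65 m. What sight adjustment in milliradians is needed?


1 mrad subtends 1 cm per 10 m of range, so adj = error_cm / (dist_m / 10) = 16 / (65/10) = 2.462 mrad

2.462 mrad


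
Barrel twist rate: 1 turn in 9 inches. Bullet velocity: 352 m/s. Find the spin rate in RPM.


twist_m = 9*0.0254 = 0.2286 m
spin = v/twist = 352/0.2286 = 1539.808 rev/s
RPM = spin*60 = 1539.808*60 ≈ 92388 RPM

92388 RPM


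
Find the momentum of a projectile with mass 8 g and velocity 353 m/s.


p = m*v = 0.008*353 = 2.824 kg·m/s

2.824 kg·m/s


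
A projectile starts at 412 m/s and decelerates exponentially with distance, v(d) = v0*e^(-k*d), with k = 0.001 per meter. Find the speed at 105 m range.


v = v0*exp(-k*d) = 412*exp(-0.001*105) = 370.9 m/s

370.9 m/s


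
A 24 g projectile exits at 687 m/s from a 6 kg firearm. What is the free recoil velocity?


v_recoil = m_p * v_p / m_gun = 0.024 * 687 / 6 = 2.748 m/s

2.748 m/s


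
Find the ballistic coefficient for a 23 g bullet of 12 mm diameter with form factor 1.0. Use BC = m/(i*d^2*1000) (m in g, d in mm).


BC = m/(i*d^2*1000) = 23/(1.0 * 12^2 * 1000) = 0.0001597

0.0001597


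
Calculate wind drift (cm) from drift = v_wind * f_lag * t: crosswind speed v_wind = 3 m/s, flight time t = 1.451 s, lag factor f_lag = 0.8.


drift = v_wind * lag * t = 3 * 0.8 * 1.451 = 3.4824 m ≈ 348.2 cm

348.2 cm


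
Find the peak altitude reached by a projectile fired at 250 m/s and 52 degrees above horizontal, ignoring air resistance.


H = (v0*sin(theta))^2 / (2g) = (250*sin(52°))^2 / (2*9.81) = 1978 m

1978 m


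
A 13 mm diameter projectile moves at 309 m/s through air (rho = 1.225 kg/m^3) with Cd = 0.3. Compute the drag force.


A = pi*(d/2)^2 = pi*(13/2000)^2 = 1.32732e-04 m^2
Fd = 0.5*Cd*rho*A*v^2 = 0.5*0.3*1.225*1.32732e-04*309^2 = 2.329 N

2.329 N


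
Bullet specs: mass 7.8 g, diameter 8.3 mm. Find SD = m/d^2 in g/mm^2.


SD = m/d^2 = 7.8/8.3^2 = 0.1132 g/mm^2

0.1132 g/mm^2


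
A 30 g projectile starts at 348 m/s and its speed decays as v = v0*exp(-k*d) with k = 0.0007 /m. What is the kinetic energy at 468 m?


v = v0*exp(-k*d) = 348*exp(-0.0007*468) = 250.787 m/s
E = 0.5*m*v^2 = 0.5*0.03*250.787^2 = 943.4 J

943.4 J


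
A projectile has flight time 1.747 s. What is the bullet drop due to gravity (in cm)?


drop = 0.5*g*t^2 = 0.5*9.81*1.747^2 = 14.9701 m ≈ 1497 cm

1497 cm


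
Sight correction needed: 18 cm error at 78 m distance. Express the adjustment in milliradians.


1 mrad subtends 1 cm per 10 m of range, so adj = error_cm / (dist_m / 10) = 18 / (78/10) = 2.308 mrad

2.308 mrad


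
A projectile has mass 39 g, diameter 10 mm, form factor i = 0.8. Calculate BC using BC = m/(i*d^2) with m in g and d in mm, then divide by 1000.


BC = m/(i*d^2*1000) = 39/(0.8 * 10^2 * 1000) = 0.0004875

0.0004875


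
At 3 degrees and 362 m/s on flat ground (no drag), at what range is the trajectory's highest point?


R = v0^2*sin(2*theta)/g = 362^2*sin(2*3°)/9.81 = 1396.31 m
apex_dist = R/2 = 1396.31/2 = 698.2 m

698.2 m


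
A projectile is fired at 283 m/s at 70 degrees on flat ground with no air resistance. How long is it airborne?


T = 2*v0*sin(theta)/g = 2*283*sin(70°)/9.81 = 54.22 s

54.22 s


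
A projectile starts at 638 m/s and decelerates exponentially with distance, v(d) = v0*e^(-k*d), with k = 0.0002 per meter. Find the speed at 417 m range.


v = v0*exp(-k*d) = 638*exp(-0.0002*417) = 586.9 m/s

586.9 m/s


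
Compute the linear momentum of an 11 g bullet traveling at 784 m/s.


p = m*v = 0.011*784 = 8.624 kg·m/s

8.624 kg·m/s


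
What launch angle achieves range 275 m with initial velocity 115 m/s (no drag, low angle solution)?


sin(2*theta) = R*g/v0^2 = 275*9.81/115^2 = 0.203989, theta = arcsin(0.203989)/2 = 5.885°

5.885 degrees


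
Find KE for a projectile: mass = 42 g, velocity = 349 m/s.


E = 0.5*m*v^2 = 0.5*0.042*349^2 = 2558 J

2558 J


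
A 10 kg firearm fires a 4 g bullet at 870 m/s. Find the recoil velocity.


v_recoil = m_p * v_p / m_gun = 0.004 * 870 / 10 = 0.348 m/s

0.348 m/s


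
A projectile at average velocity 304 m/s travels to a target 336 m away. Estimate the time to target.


t = d/v = 336/304 = 1.105 s

1.105 s


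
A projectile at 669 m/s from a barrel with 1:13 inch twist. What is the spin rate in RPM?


twist_m = 13*0.0254 = 0.3302 m
spin = v/twist = 669/0.3302 = 2026.045 rev/s
RPM = spin*60 = 2026.045*60 ≈ 121563 RPM

121563 RPM


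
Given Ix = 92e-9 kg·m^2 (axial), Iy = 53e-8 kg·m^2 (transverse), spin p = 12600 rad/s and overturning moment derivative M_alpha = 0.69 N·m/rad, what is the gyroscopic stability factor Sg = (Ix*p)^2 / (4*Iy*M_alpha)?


Sg = Ix^2 * p^2 / (4 * Iy * M_alpha) = (92e-9)^2 * 12600^2 / (4 * 53e-8 * 0.69) = 0.9186

0.9186


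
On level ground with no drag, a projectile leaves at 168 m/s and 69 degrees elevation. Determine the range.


R = v0^2 * sin(2*theta) / g = 168^2 * sin(2*69°) / 9.81 = 1925 m

1925 m


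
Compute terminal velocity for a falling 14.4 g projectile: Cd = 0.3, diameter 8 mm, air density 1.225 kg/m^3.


A = pi*(d/2)^2 = pi*(8/2000)^2 = 5.02655e-05 m^2
vt = sqrt(2mg/(Cd*rho*A)) = sqrt(2*0.0144*9.81/(0.3 * 1.225 * 5.02655e-05)) = 123.7 m/s

123.7 m/s


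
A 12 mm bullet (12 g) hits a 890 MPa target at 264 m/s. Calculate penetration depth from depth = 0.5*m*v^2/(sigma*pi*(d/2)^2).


A = pi*(d/2)^2 = pi*(12/2)^2 = 113.097 mm^2
E = 0.5*m*v^2 = 0.5*0.012*264^2 = 418.176 J
depth = E/(sigma*A) = 418.176 J / (890 MPa * 113.097 mm^2) = 418.176/(890 * 113.097) m = 0.00415448 m ≈ 4.154 mm

4.154 mm


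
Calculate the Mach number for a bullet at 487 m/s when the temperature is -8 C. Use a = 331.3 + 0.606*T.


a = 331.3 + 0.606*(-8) = 326.452 m/s
M = v/a = 487/326.452 = 1.492

1.492


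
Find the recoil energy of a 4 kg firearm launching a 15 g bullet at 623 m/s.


v_r = m_p*v_p/m_gun = 0.015*623/4 = 2.33625 m/s, E_r = 0.5*m_gun*v_r^2 = 0.5*4*2.33625^2 = 10.92 J

10.92 J


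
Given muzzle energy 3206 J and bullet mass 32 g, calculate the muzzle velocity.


v = sqrt(2*E/m) = sqrt(2*3206/0.032) = 447.6 m/s

447.6 m/s


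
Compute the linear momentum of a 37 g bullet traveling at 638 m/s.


p = m*v = 0.037*638 = 23.61 kg·m/s

23.61 kg·m/s


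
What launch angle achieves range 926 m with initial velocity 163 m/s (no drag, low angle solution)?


sin(2*theta) = R*g/v0^2 = 926*9.81/163^2 = 0.341904, theta = arcsin(0.341904)/2 = 9.996°

9.996 degrees


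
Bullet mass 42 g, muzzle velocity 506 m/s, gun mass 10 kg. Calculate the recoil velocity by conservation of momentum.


v_recoil = m_p * v_p / m_gun = 0.042 * 506 / 10 = 2.125 m/s

2.125 m/s


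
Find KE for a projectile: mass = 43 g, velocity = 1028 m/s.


E = 0.5*m*v^2 = 0.5*0.043*1028^2 = 22721 J

22721 J


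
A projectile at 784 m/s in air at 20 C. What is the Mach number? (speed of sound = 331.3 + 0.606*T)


a = 331.3 + 0.606*(20) = 343.42 m/s
M = v/a = 784/343.42 = 2.283

2.283


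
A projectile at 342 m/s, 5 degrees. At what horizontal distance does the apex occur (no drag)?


R = v0^2*sin(2*theta)/g = 342^2*sin(2*5°)/9.81 = 2070.4 m
apex_dist = R/2 = 2070.4/2 = 1035 m

1035 m


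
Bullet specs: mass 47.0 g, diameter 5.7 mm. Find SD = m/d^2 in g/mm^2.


SD = m/d^2 = 47.0/5.7^2 = 1.447 g/mm^2

1.447 g/mm^2


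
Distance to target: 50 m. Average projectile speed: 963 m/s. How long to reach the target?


t = d/v = 50/963 = 0.05192 s

0.05192 s


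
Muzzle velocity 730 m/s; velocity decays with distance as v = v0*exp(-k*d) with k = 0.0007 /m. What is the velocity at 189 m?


v = v0*exp(-k*d) = 730*exp(-0.0007*189) = 639.5 m/s

639.5 m/s


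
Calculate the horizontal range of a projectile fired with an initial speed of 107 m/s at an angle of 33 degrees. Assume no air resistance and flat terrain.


R = v0^2 * sin(2*theta) / g = 107^2 * sin(2*33°) / 9.81 = 1066 m

1066 m


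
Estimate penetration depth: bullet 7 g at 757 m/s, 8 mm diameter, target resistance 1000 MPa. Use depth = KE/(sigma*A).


A = pi*(d/2)^2 = pi*(8/2)^2 = 50.2655 mm^2
E = 0.5*m*v^2 = 0.5*0.007*757^2 = 2005.67 J
depth = E/(sigma*A) = 2005.67 J / (1000 MPa * 50.2655 mm^2) = 2005.67/(1000 * 50.2655) m = 0.0399016 m ≈ 39.9 mm

39.9 mm


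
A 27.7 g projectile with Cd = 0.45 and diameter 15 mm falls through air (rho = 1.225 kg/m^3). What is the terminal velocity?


A = pi*(d/2)^2 = pi*(15/2000)^2 = 1.76715e-04 m^2
vt = sqrt(2mg/(Cd*rho*A)) = sqrt(2*0.0277*9.81/(0.45 * 1.225 * 1.76715e-04)) = 74.69 m/s

74.69 m/s


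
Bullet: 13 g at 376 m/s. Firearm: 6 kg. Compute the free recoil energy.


v_r = m_p*v_p/m_gun = 0.013*376/6 = 0.814667 m/s, E_r = 0.5*m_gun*v_r^2 = 0.5*6*0.814667^2 = 1.991 J

1.991 J


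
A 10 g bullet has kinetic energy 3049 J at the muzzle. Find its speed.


v = sqrt(2*E/m) = sqrt(2*3049/0.01) = 780.9 m/s

780.9 m/s


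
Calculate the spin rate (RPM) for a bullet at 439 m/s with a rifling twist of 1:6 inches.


twist_m = 6*0.0254 = 0.1524 m
spin = v/twist = 439/0.1524 = 2880.577 rev/s
RPM = spin*60 = 2880.577*60 ≈ 172835 RPM

172835 RPM


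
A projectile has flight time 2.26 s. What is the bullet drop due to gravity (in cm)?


drop = 0.5*g*t^2 = 0.5*9.81*2.26^2 = 25.0528 m ≈ 2505 cm

2505 cm


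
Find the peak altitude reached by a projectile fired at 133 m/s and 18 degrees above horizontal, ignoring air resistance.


H = (v0*sin(theta))^2 / (2g) = (133*sin(18°))^2 / (2*9.81) = 86.09 m

86.09 m


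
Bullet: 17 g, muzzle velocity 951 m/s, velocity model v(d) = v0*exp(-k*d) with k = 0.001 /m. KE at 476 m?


v = v0*exp(-k*d) = 951*exp(-0.001*476) = 590.822 m/s
E = 0.5*m*v^2 = 0.5*0.017*590.822^2 = 2967 J

2967 J


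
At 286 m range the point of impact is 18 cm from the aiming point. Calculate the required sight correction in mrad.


1 mrad subtends 1 cm per 10 m of range, so adj = error_cm / (dist_m / 10) = 18 / (286/10) = 0.6294 mrad

0.6294 mrad


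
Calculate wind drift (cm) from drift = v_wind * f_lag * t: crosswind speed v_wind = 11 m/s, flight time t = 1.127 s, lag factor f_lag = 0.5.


drift = v_wind * lag * t = 11 * 0.5 * 1.127 = 6.1985 m ≈ 619.9 cm

619.9 cm


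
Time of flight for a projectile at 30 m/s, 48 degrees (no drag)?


T = 2*v0*sin(theta)/g = 2*30*sin(48°)/9.81 = 4.545 s

4.545 s


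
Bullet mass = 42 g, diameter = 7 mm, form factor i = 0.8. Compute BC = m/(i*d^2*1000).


BC = m/(i*d^2*1000) = 42/(0.8 * 7^2 * 1000) = 0.001071

0.001071


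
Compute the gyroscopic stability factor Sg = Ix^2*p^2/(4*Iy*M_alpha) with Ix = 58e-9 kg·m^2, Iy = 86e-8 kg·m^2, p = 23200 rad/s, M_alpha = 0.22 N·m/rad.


Sg = Ix^2 * p^2 / (4 * Iy * M_alpha) = (58e-9)^2 * 23200^2 / (4 * 86e-8 * 0.22) = 2.392

2.392


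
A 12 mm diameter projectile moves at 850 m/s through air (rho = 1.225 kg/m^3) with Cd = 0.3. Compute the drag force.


A = pi*(d/2)^2 = pi*(12/2000)^2 = 1.13097e-04 m^2
Fd = 0.5*Cd*rho*A*v^2 = 0.5*0.3*1.225*1.13097e-04*850^2 = 15.01 N

15.01 N


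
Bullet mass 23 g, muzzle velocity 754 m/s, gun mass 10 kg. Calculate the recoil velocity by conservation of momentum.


v_recoil = m_p * v_p / m_gun = 0.023 * 754 / 10 = 1.734 m/s

1.734 m/s


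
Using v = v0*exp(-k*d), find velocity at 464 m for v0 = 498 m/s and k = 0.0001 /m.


v = v0*exp(-k*d) = 498*exp(-0.0001*464) = 475.4 m/s

475.4 m/s


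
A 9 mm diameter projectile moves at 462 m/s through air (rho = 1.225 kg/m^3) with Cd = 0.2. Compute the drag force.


A = pi*(d/2)^2 = pi*(9/2000)^2 = 6.36173e-05 m^2
Fd = 0.5*Cd*rho*A*v^2 = 0.5*0.2*1.225*6.36173e-05*462^2 = 1.663 N

1.663 N


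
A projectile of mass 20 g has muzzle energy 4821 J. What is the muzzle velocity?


v = sqrt(2*E/m) = sqrt(2*4821/0.02) = 694.3 m/s

694.3 m/s


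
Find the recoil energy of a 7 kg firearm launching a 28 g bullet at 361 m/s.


v_r = m_p*v_p/m_gun = 0.028*361/7 = 1.444 m/s, E_r = 0.5*m_gun*v_r^2 = 0.5*7*1.444^2 = 7.298 J

7.298 J


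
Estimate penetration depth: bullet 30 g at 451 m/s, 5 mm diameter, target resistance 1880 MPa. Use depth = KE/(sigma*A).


A = pi*(d/2)^2 = pi*(5/2)^2 = 19.635 mm^2
E = 0.5*m*v^2 = 0.5*0.03*451^2 = 3051.01 J
depth = E/(sigma*A) = 3051.01 J / (1880 MPa * 19.635 mm^2) = 3051.01/(1880 * 19.635) m = 0.0826526 m ≈ 82.65 mm

82.65 mm


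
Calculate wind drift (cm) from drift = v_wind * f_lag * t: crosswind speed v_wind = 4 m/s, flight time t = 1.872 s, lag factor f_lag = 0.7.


drift = v_wind * lag * t = 4 * 0.7 * 1.872 = 5.2416 m ≈ 524.2 cm

524.2 cm


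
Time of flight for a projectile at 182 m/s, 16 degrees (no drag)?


T = 2*v0*sin(theta)/g = 2*182*sin(16°)/9.81 = 10.23 s

10.23 s


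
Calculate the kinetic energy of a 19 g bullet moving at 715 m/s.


E = 0.5*m*v^2 = 0.5*0.019*715^2 = 4857 J

4857 J


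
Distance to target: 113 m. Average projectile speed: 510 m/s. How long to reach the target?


t = d/v = 113/510 = 0.2216 s

0.2216 s


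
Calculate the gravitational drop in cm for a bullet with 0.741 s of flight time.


drop = 0.5*g*t^2 = 0.5*9.81*0.741^2 = 2.69324 m ≈ 269.3 cm

269.3 cm


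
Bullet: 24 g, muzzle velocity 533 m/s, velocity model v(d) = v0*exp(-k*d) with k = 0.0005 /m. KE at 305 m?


v = v0*exp(-k*d) = 533*exp(-0.0005*305) = 457.612 m/s
E = 0.5*m*v^2 = 0.5*0.024*457.612^2 = 2513 J

2513 J


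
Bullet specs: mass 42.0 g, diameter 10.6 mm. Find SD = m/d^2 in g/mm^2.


SD = m/d^2 = 42.0/10.6^2 = 0.3738 g/mm^2

0.3738 g/mm^2


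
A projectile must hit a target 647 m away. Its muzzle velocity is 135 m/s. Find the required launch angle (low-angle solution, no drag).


sin(2*theta) = R*g/v0^2 = 647*9.81/135^2 = 0.348262, theta = arcsin(0.348262)/2 = 10.19°

10.19 degrees


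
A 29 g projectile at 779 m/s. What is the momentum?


p = m*v = 0.029*779 = 22.59 kg·m/s

22.59 kg·m/s


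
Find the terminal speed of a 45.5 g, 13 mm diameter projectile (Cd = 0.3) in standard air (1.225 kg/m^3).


A = pi*(d/2)^2 = pi*(13/2000)^2 = 1.32732e-04 m^2
vt = sqrt(2mg/(Cd*rho*A)) = sqrt(2*0.0455*9.81/(0.3 * 1.225 * 1.32732e-04)) = 135.3 m/s

135.3 m/s


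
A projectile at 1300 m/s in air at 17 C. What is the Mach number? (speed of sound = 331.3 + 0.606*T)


a = 331.3 + 0.606*(17) = 341.602 m/s
M = v/a = 1300/341.602 = 3.806

3.806


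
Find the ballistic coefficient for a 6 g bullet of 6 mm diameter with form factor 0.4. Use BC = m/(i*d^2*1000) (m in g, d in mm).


BC = m/(i*d^2*1000) = 6/(0.4 * 6^2 * 1000) = 0.0004167

0.0004167


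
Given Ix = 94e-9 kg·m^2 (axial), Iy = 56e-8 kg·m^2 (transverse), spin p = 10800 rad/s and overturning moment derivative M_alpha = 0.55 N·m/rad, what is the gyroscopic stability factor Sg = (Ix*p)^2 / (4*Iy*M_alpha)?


Sg = Ix^2 * p^2 / (4 * Iy * M_alpha) = (94e-9)^2 * 10800^2 / (4 * 56e-8 * 0.55) = 0.8366

0.8366


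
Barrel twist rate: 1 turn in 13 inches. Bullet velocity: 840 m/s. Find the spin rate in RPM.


twist_m = 13*0.0254 = 0.3302 m
spin = v/twist = 840/0.3302 = 2543.913 rev/s
RPM = spin*60 = 2543.913*60 ≈ 152635 RPM

152635 RPM


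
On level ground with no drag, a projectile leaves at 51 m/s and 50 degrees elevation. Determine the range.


R = v0^2 * sin(2*theta) / g = 51^2 * sin(2*50°) / 9.81 = 261.1 m

261.1 m


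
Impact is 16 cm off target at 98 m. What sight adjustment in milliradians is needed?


1 mrad subtends 1 cm per 10 m of range, so adj = error_cm / (dist_m / 10) = 16 / (98/10) = 1.633 mrad

1.633 mrad


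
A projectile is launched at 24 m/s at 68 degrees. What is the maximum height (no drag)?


H = (v0*sin(theta))^2 / (2g) = (24*sin(68°))^2 / (2*9.81) = 25.24 m

25.24 m


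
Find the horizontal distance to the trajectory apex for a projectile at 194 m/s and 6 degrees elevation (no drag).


R = v0^2*sin(2*theta)/g = 194^2*sin(2*6°)/9.81 = 797.652 m
apex_dist = R/2 = 797.652/2 = 398.8 m

398.8 m


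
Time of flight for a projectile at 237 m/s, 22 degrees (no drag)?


T = 2*v0*sin(theta)/g = 2*237*sin(22°)/9.81 = 18.1 s

18.1 s


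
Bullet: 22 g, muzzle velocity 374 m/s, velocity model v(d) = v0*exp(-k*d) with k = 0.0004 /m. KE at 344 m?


v = v0*exp(-k*d) = 374*exp(-0.0004*344) = 325.921 m/s
E = 0.5*m*v^2 = 0.5*0.022*325.921^2 = 1168 J

1168 J


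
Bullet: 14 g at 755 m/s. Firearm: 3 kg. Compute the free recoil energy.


v_r = m_p*v_p/m_gun = 0.014*755/3 = 3.52333 m/s, E_r = 0.5*m_gun*v_r^2 = 0.5*3*3.52333^2 = 18.62 J

18.62 J
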